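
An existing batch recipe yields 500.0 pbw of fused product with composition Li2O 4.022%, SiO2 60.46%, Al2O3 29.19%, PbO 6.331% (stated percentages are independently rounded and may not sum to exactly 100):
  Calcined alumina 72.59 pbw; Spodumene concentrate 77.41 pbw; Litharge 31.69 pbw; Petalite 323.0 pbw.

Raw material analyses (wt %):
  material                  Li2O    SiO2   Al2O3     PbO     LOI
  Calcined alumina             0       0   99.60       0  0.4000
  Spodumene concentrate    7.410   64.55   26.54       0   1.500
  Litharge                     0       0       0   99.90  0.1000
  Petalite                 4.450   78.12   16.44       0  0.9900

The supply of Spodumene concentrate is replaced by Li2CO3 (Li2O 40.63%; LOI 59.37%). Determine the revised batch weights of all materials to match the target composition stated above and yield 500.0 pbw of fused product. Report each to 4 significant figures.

Values along the way are printed rounded off to 4 significant figures across the worked steps. Full precision is kept all the way through; every reported value undergoes a single rounding. The derived quantities (glass mass, LOI, the yield, the totals, four oxide percentages) are carried at full float precision using the weight values for 500.0 pbw of glass as set out in the problem or answer text.
Target masses of each oxide per 500.0 pbw fused product:
  Li2O: 4.022% × 500.0 = 20.11 pbw
  SiO2: 60.46% × 500.0 = 302.3 pbw
  Al2O3: 29.19% × 500.0 = 146.0 pbw
  PbO: 6.331% × 500.0 = 31.66 pbw
Mass-balance tally per oxide per the reported batch figures, relative to the basis at hand (target by target, the sums agree within answer rounding):
  Li2O: 7.113·0.4063 + 387.0·0.04450 = 20.11 pbw (target 20.11 pbw)
  SiO2: 387.0·0.7812 = 302.3 pbw (target 302.3 pbw)
  Al2O3: 82.66·0.9960 + 387.0·0.1644 = 146.0 pbw (target 146.0 pbw)
  PbO: 31.69·0.9990 = 31.66 pbw (target 31.66 pbw)
Glass-mass sanity pass: net batch after ignition = 500.0 pbw (the Σ of target masses is 500.0 pbw; stated basis 500.0 pbw — a pure rounding effect).
Batch grand total — Σ batch = 508.5 pbw; the LOI term Σ batch·LOI equals 8.417 pbw; glass ÷ batch gives a yield of 98.34%.

Revised batch per 500.0 pbw fused product:
  Calcined alumina: 82.66 pbw
  Li2CO3: 7.113 pbw
  Litharge: 31.69 pbw
  Petalite: 387.0 pbw
Total batch = 508.5 pbw; LOI loss = 8.417 pbw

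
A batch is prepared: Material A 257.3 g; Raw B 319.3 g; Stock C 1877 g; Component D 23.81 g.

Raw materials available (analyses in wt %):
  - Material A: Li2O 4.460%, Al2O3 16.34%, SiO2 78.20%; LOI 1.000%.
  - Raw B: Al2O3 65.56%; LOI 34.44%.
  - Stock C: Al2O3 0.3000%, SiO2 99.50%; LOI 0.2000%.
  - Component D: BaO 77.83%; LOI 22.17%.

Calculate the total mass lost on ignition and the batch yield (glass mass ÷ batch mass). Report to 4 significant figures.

Exact precision is maintained throughout. Mid-chain values are displayed, rounded to four significant figures, across the worked steps — every reported figure takes exactly one rounding; derived quantities are re-derived starting from the weights for 2356 g of glass in full float precision (ignition loss, the four compositions, totals, net glass mass, yield), as quoted within problem or answer.
Material-by-material LOI:
  Material A: 257.3 × 0.01000 = 2.573 g
  Raw B: 319.3 × 0.3444 = 110.0 g
  Stock C: 1877 × 0.002000 = 3.754 g
  Component D: 23.81 × 0.2217 = 5.279 g
Total LOI = 121.6 g
Glass = batch − LOI = 2477 − 121.6 = 2356 g

LOI loss = 121.6 g; glass = 2356 g; yield = 95.09%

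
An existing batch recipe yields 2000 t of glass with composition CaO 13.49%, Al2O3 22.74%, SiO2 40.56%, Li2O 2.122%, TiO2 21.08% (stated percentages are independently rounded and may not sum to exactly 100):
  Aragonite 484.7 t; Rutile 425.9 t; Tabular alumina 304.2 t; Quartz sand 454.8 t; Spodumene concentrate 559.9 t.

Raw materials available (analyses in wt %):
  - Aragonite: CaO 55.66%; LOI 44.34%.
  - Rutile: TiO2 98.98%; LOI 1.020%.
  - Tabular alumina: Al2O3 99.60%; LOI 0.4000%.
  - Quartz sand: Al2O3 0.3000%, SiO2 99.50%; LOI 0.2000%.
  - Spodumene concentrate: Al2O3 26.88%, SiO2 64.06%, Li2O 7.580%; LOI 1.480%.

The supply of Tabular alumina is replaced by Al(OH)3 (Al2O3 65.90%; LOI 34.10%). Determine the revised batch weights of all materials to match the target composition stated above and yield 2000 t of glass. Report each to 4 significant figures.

Revised batch per 2000 t glass:
  Aragonite: 484.7 t
  Rutile: 425.9 t
  Al(OH)3: 459.7 t
  Quartz sand: 454.8 t
  Spodumene concentrate: 559.9 t
Total batch = 2385 t; LOI loss = 385.2 t

Values along the way appear (rounded to four significant figures) between the steps. Each numeric step carries full float precision from start to finish. Exactly one rounding lands on every reported figure. Derived quantities, including LOI, glass mass, the five compositions, totals, yield, are carried from the batch weights for 2000 t of glass in full float precision, exactly as printed in the problem or answer text.
Target oxide masses per 2000 t glass:
  CaO: 13.49% × 2000 = 269.8 t
  Al2O3: 22.74% × 2000 = 454.8 t
  SiO2: 40.56% × 2000 = 811.2 t
  Li2O: 2.122% × 2000 = 42.44 t
  TiO2: 21.08% × 2000 = 421.6 t
Balance tally, oxide-wise, with the batch weights as given, at the basis given (every target is met by its sum up to rounding of the answer):
  CaO: 484.7·0.5566 = 269.8 t (target 269.8 t)
  Al2O3: 459.7·0.6590 + 454.8·0.003000 + 559.9·0.2688 = 454.8 t (target 454.8 t)
  SiO2: 454.8·0.9950 + 559.9·0.6406 = 811.2 t (target 811.2 t)
  Li2O: 559.9·0.07580 = 42.44 t (target 42.44 t)
  TiO2: 425.9·0.9898 = 421.6 t (target 421.6 t)
Mass balance on the glass: the batch minus its LOI: 2000 t (targets for the oxides total 2000 t; basis as stated: 2000 t — any gap is answer rounding).
Batch total: Σ batch = 2385 t; ignition loss, Σ(batch × LOI) = 385.2 t; yield, glass over the total, = 83.85%.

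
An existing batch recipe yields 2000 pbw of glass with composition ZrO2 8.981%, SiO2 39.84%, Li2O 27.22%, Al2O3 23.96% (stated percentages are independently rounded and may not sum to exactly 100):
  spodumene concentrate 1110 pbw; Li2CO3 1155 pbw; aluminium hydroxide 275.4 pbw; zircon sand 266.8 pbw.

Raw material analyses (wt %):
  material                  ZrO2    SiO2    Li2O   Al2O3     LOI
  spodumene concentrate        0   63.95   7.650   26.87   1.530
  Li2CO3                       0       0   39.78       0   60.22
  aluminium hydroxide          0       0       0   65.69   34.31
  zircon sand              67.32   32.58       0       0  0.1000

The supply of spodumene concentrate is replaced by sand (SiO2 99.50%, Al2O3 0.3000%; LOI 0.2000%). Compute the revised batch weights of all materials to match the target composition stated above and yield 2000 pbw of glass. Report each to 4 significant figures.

In-progress results are displayed, with 4-significant-digit rounding, across the worked steps. The working math maintains full precision at all times; each reported value is rounded only once. The derived quantities (four oxide percentages, totals, net glass mass, LOI, the yield) are rebuilt at full float precision from the batch weights on 2000 pbw of glass exactly as shown in the problem or the answer.
Target oxide masses per 2000 pbw glass:
  ZrO2: 8.981% × 2000 = 179.6 pbw
  SiO2: 39.84% × 2000 = 796.8 pbw
  Li2O: 27.22% × 2000 = 544.4 pbw
  Al2O3: 23.96% × 2000 = 479.2 pbw
Oxide-by-oxide audit using the reported weights, at the basis given (target by target, the sums agree given rounding of the digits):
  ZrO2: 266.8·0.6732 = 179.6 pbw (target 179.6 pbw)
  SiO2: 713.4·0.9950 + 266.8·0.3258 = 796.8 pbw (target 796.8 pbw)
  Li2O: 1369·0.3978 = 544.6 pbw (target 544.4 pbw)
  Al2O3: 713.4·0.003000 + 726.2·0.6569 = 479.2 pbw (target 479.2 pbw)
Glass-mass bookkeeping: Σ batch − LOI loss = 2000 pbw (the Σ of target masses is 2000 pbw; basis as stated: 2000 pbw — differing by rounding only).
Batch total: Σ batch = 3075 pbw; the LOI term Σ batch·LOI equals 1075 pbw; as yield: glass ÷ batch → 65.04%.

Revised batch per 2000 pbw glass:
  sand: 713.4 pbw
  Li2CO3: 1369 pbw
  aluminium hydroxide: 726.2 pbw
  zircon sand: 266.8 pbw
Total batch = 3075 pbw; LOI loss = 1075 pbw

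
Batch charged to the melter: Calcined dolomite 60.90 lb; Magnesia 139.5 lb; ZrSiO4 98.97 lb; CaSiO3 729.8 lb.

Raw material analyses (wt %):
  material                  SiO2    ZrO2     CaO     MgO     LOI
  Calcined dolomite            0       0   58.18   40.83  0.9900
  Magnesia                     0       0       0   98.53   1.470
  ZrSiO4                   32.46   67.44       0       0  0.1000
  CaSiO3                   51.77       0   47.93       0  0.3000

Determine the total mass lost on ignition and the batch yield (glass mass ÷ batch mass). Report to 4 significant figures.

All arithmetic keeps exact precision from first step to last; working values are printed, rounded to four significant digits, at each printed step; exactly one rounding lands on each reported number — the derived quantities (net glass mass, ignition loss, totals, yield, four oxide percentages) are rebuilt using the weight values at 1024 lb of glass in exact precision precisely as stated by the problem or answer text.
LOI of each material in turn:
  Calcined dolomite: 60.90 × 0.009900 = 0.6029 lb
  Magnesia: 139.5 × 0.01470 = 2.051 lb
  ZrSiO4: 98.97 × 0.001000 = 0.09897 lb
  CaSiO3: 729.8 × 0.003000 = 2.189 lb
Total LOI = 4.942 lb
Glass = batch − LOI = 1029 − 4.942 = 1024 lb

LOI loss = 4.942 lb; glass = 1024 lb; yield = 99.52%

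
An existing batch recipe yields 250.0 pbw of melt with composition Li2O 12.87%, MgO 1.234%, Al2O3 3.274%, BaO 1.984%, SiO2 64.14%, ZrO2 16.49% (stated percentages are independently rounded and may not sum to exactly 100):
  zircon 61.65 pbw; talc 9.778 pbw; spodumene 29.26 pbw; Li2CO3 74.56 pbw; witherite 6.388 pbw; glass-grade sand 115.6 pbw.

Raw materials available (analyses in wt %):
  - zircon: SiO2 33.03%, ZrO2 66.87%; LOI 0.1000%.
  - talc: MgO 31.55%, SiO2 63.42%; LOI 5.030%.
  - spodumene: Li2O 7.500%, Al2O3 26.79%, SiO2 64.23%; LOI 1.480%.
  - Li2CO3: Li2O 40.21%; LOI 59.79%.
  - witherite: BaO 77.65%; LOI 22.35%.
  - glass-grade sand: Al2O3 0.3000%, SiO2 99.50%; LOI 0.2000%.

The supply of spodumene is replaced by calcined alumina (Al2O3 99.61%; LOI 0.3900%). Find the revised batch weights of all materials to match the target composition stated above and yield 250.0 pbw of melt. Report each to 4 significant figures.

In-progress results are shown (rounded to 4 significant figures) when written out — all arithmetic keeps full float precision at each step. Exactly one rounding is applied to every reported result — derived quantities (yield, glass mass, totals, ignition loss, the six compositions) are rebuilt using the weight values on 250.0 pbw of glass at exact precision as quoted within problem or answer.
Target masses of each oxide per 250.0 pbw melt:
  Li2O: 12.87% × 250.0 = 32.17 pbw
  MgO: 1.234% × 250.0 = 3.085 pbw
  Al2O3: 3.274% × 250.0 = 8.185 pbw
  BaO: 1.984% × 250.0 = 4.960 pbw
  SiO2: 64.14% × 250.0 = 160.4 pbw
  ZrO2: 16.49% × 250.0 = 41.22 pbw
Balance tally, oxide-wise, with the batch weights as given, versus the basis set out (oxide sums agree with the targets exact up to rounding of places):
  Li2O: 80.02·0.4021 = 32.18 pbw (target 32.17 pbw)
  MgO: 9.778·0.3155 = 3.085 pbw (target 3.085 pbw)
  Al2O3: 7.812·0.9961 + 134.5·0.003000 = 8.185 pbw (target 8.185 pbw)
  BaO: 6.388·0.7765 = 4.960 pbw (target 4.960 pbw)
  SiO2: 61.65·0.3303 + 9.778·0.6342 + 134.5·0.9950 = 160.4 pbw (target 160.4 pbw)
  ZrO2: 61.65·0.6687 = 41.23 pbw (target 41.22 pbw)
Glass mass check: Σ batch − LOI loss = 250.0 pbw (summing oxide targets gives 250.0 pbw; with the basis standing at 250.0 pbw — gaps are rounding artifacts).
Total batch = Σ batch = 300.1 pbw; Σ batch·LOI gives LOI loss = 50.12 pbw; the yield ratio, glass ÷ batch: 83.30%.

Revised batch per 250.0 pbw melt:
  zircon: 61.65 pbw
  talc: 9.778 pbw
  calcined alumina: 7.812 pbw
  Li2CO3: 80.02 pbw
  witherite: 6.388 pbw
  glass-grade sand: 134.5 pbw
Total batch = 300.1 pbw; LOI loss = 50.12 pbw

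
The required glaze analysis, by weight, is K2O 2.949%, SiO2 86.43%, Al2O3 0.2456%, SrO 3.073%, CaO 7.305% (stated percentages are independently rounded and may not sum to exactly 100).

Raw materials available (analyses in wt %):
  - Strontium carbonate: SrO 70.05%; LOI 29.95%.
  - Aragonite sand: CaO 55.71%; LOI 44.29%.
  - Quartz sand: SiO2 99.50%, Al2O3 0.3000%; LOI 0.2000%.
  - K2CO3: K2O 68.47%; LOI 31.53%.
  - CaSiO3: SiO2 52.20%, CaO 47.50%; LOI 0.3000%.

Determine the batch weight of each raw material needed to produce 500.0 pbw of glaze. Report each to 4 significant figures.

Batch per 500.0 pbw glaze:
  Strontium carbonate: 21.93 pbw
  Aragonite sand: 24.95 pbw
  Quartz sand: 409.3 pbw
  K2CO3: 21.53 pbw
  CaSiO3: 47.63 pbw
Total batch = 525.3 pbw; LOI loss = 25.37 pbw; yield = 95.17%

Every computation keeps exact precision through every step — mid-chain values appear with 4-significant-figure rounding when written out. A single rounding completes each reported result; all derived quantities are re-derived in exact precision (five oxide percentages, LOI, yield, net glass mass, totals) from the batch weights for 500.0 pbw of glass, as given in either problem or answer.
The oxide mass targets at 500.0 pbw glaze:
  K2O: 2.949% × 500.0 = 14.74 pbw
  SiO2: 86.43% × 500.0 = 432.2 pbw
  Al2O3: 0.2456% × 500.0 = 1.228 pbw
  SrO: 3.073% × 500.0 = 15.36 pbw
  CaO: 7.305% × 500.0 = 36.52 pbw
Per-oxide balance check on the weights just shown, relative to the basis at hand (sum by sum, the targets are met exact up to rounding of places):
  K2O: 21.53·0.6847 = 14.74 pbw (target 14.74 pbw)
  SiO2: 409.3·0.9950 + 47.63·0.5220 = 432.1 pbw (target 432.2 pbw)
  Al2O3: 409.3·0.003000 = 1.228 pbw (target 1.228 pbw)
  SrO: 21.93·0.7005 = 15.36 pbw (target 15.36 pbw)
  CaO: 24.95·0.5571 + 47.63·0.4750 = 36.52 pbw (target 36.52 pbw)
Mass balance on the glass: Σ batch − LOI loss = 500.0 pbw (summing oxide targets gives 500.0 pbw; stated basis 500.0 pbw — deltas are rounding alone).
Total batch = Σ batch = 525.3 pbw; ignition loss, Σ(batch × LOI) = 25.37 pbw; yield, glass over the total, = 95.17%.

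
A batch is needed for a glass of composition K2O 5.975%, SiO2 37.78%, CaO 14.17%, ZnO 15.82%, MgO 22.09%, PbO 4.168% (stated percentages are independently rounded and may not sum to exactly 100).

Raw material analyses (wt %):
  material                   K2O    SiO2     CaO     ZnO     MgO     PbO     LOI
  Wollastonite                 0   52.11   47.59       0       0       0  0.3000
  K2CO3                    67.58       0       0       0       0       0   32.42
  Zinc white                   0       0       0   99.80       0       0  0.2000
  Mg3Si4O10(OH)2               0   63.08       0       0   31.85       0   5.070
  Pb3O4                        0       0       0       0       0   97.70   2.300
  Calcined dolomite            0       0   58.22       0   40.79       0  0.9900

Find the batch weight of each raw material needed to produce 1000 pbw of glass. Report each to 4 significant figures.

Batch per 1000 pbw glass:
  Wollastonite: 115.9 pbw
  K2CO3: 88.41 pbw
  Zinc white: 158.5 pbw
  Mg3Si4O10(OH)2: 503.2 pbw
  Pb3O4: 42.66 pbw
  Calcined dolomite: 148.7 pbw
Total batch = 1057 pbw; LOI loss = 57.29 pbw; yield = 94.58%

Working values are printed with 4-significant-figure rounding between the steps; the working math runs at full float precision in every operation — a single rounding finalizes each reported figure. All derived quantities, which include totals, ignition loss, yield, net glass mass, six oxide percentages, are computed in full precision, as set out in problem or answer, starting from the weights per 1000 pbw of glass.
Per-oxide target masses for 1000 pbw glass:
  K2O: 5.975% × 1000 = 59.75 pbw
  SiO2: 37.78% × 1000 = 377.8 pbw
  CaO: 14.17% × 1000 = 141.7 pbw
  ZnO: 15.82% × 1000 = 158.2 pbw
  MgO: 22.09% × 1000 = 220.9 pbw
  PbO: 4.168% × 1000 = 41.68 pbw
A balance pass over the oxides, on the weights just shown, against the basis in use (sum by sum, the targets are met once rounding is allowed for):
  K2O: 88.41·0.6758 = 59.75 pbw (target 59.75 pbw)
  SiO2: 115.9·0.5211 + 503.2·0.6308 = 377.8 pbw (target 377.8 pbw)
  CaO: 115.9·0.4759 + 148.7·0.5822 = 141.7 pbw (target 141.7 pbw)
  ZnO: 158.5·0.9980 = 158.2 pbw (target 158.2 pbw)
  MgO: 503.2·0.3185 + 148.7·0.4079 = 220.9 pbw (target 220.9 pbw)
  PbO: 42.66·0.9770 = 41.68 pbw (target 41.68 pbw)
Consistency of the glass mass: batch Σ − ignition loss = 1000 pbw (oxide target masses add up to 1000 pbw; stated basis 1000 pbw — rounding explains the deltas).
Summing the batch: Σ batch = 1057 pbw; ignition loss, Σ(batch × LOI) = 57.29 pbw; glass ÷ batch gives a yield of 94.58%.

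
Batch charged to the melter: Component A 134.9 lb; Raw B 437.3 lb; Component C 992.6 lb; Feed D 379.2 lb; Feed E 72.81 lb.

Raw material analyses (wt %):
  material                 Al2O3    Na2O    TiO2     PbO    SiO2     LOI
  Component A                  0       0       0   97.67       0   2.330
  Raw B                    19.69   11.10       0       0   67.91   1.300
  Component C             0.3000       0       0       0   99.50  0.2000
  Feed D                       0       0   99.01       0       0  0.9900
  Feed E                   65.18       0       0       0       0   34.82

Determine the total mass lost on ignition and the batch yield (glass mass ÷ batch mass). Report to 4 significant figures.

LOI loss = 39.92 lb; glass = 1977 lb; yield = 98.02%

All internal work keeps full precision at all times; working values are displayed rounded off to 4 significant digits when written out; each reported result is rounded a single time; the derived quantities (glass mass, totals, yield, five oxide percentages, ignition loss) are rebuilt at full precision using the weight values for 1977 lb of glass, as quoted within the problem or answer text.
Loss on ignition, line by line:
  Component A: 134.9 × 0.02330 = 3.143 lb
  Raw B: 437.3 × 0.01300 = 5.685 lb
  Component C: 992.6 × 0.002000 = 1.985 lb
  Feed D: 379.2 × 0.009900 = 3.754 lb
  Feed E: 72.81 × 0.3482 = 25.35 lb
Total LOI = 39.92 lb
Glass = batch − LOI = 2017 − 39.92 = 1977 lb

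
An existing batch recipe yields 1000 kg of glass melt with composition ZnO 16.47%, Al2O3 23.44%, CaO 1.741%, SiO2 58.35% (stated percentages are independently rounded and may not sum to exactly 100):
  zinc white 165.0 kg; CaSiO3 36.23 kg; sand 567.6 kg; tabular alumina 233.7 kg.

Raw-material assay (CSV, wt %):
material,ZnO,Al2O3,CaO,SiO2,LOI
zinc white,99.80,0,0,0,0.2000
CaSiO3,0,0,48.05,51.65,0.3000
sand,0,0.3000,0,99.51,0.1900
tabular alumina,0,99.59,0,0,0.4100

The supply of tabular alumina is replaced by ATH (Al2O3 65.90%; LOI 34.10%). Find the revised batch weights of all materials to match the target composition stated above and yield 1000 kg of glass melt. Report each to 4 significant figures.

All arithmetic carries full float precision through the solve. Rounding to 4 significant figures applies to every intermediate as shown — every reported number is rounded a single time; derived quantities (yield, LOI, glass mass, the four compositions, the totals) are recomputed at full precision using the weight values at 1000 kg of glass as given in the question or the answer.
Target oxide masses per 1000 kg glass melt:
  ZnO: 16.47% × 1000 = 164.7 kg
  Al2O3: 23.44% × 1000 = 234.4 kg
  CaO: 1.741% × 1000 = 17.41 kg
  SiO2: 58.35% × 1000 = 583.5 kg
Mass-balance tally per oxide using the reported weights, versus the basis set out (sum by sum, the targets are met modulo rounding of the values):
  ZnO: 165.0·0.9980 = 164.7 kg (target 164.7 kg)
  Al2O3: 567.6·0.003000 + 353.1·0.6590 = 234.4 kg (target 234.4 kg)
  CaO: 36.23·0.4805 = 17.41 kg (target 17.41 kg)
  SiO2: 36.23·0.5165 + 567.6·0.9951 = 583.5 kg (target 583.5 kg)
Glass-mass sanity pass: whole batch net of LOI = 1000 kg (targets for the oxides total 1000 kg; against the stated basis, 1000 kg — any gap is answer rounding).
Batch grand total — Σ batch = 1122 kg; LOI removed, Σ of batch·LOI: 121.9 kg; yield = glass ÷ total batch = 89.13%.

Revised batch per 1000 kg glass melt:
  zinc white: 165.0 kg
  CaSiO3: 36.23 kg
  sand: 567.6 kg
  ATH: 353.1 kg
Total batch = 1122 kg; LOI loss = 121.9 kg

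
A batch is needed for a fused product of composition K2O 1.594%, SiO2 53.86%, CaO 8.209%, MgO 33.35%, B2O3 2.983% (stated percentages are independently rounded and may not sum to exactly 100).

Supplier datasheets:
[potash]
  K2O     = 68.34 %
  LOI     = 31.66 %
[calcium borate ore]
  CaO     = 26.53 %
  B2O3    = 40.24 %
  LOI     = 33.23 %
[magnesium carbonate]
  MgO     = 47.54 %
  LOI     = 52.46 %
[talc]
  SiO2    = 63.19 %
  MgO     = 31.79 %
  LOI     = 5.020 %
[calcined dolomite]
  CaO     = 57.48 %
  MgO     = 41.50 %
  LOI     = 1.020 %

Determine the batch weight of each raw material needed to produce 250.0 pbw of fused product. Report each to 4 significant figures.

The working math holds exact precision at each step — mid-chain values appear rounded to four significant digits in the printout; every reported value is rounded only once; the derived quantities, including five oxide percentages, ignition loss, totals, yield, net glass mass, are computed using the weight values per 250.0 pbw of glass at exact precision, as written in the problem or the answer.
Per-oxide target masses for 250.0 pbw fused product:
  K2O: 1.594% × 250.0 = 3.985 pbw
  SiO2: 53.86% × 250.0 = 134.6 pbw
  CaO: 8.209% × 250.0 = 20.52 pbw
  MgO: 33.35% × 250.0 = 83.38 pbw
  B2O3: 2.983% × 250.0 = 7.458 pbw
Mass-balance tally per oxide using the reported weights, relative to the basis at hand (delivered sums recover each target modulo rounding of the values):
  K2O: 5.831·0.6834 = 3.985 pbw (target 3.985 pbw)
  SiO2: 213.1·0.6319 = 134.7 pbw (target 134.6 pbw)
  CaO: 18.53·0.2653 + 27.15·0.5748 = 20.52 pbw (target 20.52 pbw)
  MgO: 9.186·0.4754 + 213.1·0.3179 + 27.15·0.4150 = 83.38 pbw (target 83.38 pbw)
  B2O3: 18.53·0.4024 = 7.456 pbw (target 7.458 pbw)
Mass balance on the glass: Σ batch − LOI loss = 250.0 pbw (summing oxide targets gives 250.0 pbw; basis as stated: 250.0 pbw — gaps are rounding artifacts).
Summing the batch: Σ batch = 273.8 pbw; the LOI term Σ batch·LOI equals 23.80 pbw; yield, glass over the total, = 91.31%.

Batch per 250.0 pbw fused product:
  potash: 5.831 pbw
  calcium borate ore: 18.53 pbw
  magnesium carbonate: 9.186 pbw
  talc: 213.1 pbw
  calcined dolomite: 27.15 pbw
Total batch = 273.8 pbw; LOI loss = 23.80 pbw; yield = 91.31%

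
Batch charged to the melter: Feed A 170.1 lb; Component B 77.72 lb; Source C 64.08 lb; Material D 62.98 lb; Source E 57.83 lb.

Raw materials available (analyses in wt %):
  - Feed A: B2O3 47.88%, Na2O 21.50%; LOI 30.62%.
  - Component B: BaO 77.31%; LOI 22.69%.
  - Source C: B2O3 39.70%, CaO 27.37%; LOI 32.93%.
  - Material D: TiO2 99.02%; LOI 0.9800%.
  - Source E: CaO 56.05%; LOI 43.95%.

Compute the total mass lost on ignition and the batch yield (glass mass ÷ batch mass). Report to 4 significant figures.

LOI loss = 116.9 lb; glass = 315.9 lb; yield = 72.99%

The whole derivation maintains full float precision at every stage — rounding to 4 significant digits governs each mid-chain value as displayed — a single rounding yields every reported result — the derived quantities, including net glass mass, the five compositions, the totals, ignition loss, yield, are re-derived from the weighed amounts for 315.9 lb of glass at full float precision, exactly as shown in problem or answer.
Material-by-material LOI:
  Feed A: 170.1 × 0.3062 = 52.08 lb
  Component B: 77.72 × 0.2269 = 17.63 lb
  Source C: 64.08 × 0.3293 = 21.10 lb
  Material D: 62.98 × 0.009800 = 0.6172 lb
  Source E: 57.83 × 0.4395 = 25.42 lb
Total LOI = 116.9 lb
Glass = batch − LOI = 432.7 − 116.9 = 315.9 lb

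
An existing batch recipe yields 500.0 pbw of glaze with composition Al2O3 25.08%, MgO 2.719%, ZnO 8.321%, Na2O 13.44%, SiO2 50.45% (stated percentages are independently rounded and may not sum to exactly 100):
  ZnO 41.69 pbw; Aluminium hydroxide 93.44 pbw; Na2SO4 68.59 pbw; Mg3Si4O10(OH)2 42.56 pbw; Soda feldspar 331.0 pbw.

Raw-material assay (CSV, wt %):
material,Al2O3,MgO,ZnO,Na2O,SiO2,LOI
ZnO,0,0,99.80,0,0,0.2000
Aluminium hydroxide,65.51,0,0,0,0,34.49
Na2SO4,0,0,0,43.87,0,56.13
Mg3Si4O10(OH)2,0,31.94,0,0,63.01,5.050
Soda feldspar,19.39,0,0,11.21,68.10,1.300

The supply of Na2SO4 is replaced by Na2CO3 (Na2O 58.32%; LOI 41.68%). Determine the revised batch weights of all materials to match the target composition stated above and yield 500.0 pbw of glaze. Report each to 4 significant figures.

Revised batch per 500.0 pbw glaze:
  ZnO: 41.69 pbw
  Aluminium hydroxide: 93.44 pbw
  Na2CO3: 51.60 pbw
  Mg3Si4O10(OH)2: 42.56 pbw
  Soda feldspar: 331.0 pbw
Total batch = 560.3 pbw; LOI loss = 60.27 pbw

Full precision is kept through every step; mid-chain values are printed, rounded to 4 significant figures, as written — exactly one rounding lands on every reported figure. Derived quantities, which include glass mass, five oxide percentages, yield, totals, LOI, are recomputed at full precision, exactly as shown in question or answer, using the weight values on 500.0 pbw of glass.
Oxide-by-oxide targets in 500.0 pbw glaze:
  Al2O3: 25.08% × 500.0 = 125.4 pbw
  MgO: 2.719% × 500.0 = 13.60 pbw
  ZnO: 8.321% × 500.0 = 41.60 pbw
  Na2O: 13.44% × 500.0 = 67.20 pbw
  SiO2: 50.45% × 500.0 = 252.2 pbw
Mass-balance tally per oxide applying the batch weights above, versus the basis set out (sum by sum, the targets are met modulo rounding of the values):
  Al2O3: 93.44·0.6551 + 331.0·0.1939 = 125.4 pbw (target 125.4 pbw)
  MgO: 42.56·0.3194 = 13.59 pbw (target 13.60 pbw)
  ZnO: 41.69·0.9980 = 41.61 pbw (target 41.60 pbw)
  Na2O: 51.60·0.5832 + 331.0·0.1121 = 67.20 pbw (target 67.20 pbw)
  SiO2: 42.56·0.6301 + 331.0·0.6810 = 252.2 pbw (target 252.2 pbw)
Glass-mass closure: total charge less LOI = 500.0 pbw (the targets, summed, come to 500.0 pbw; against the stated basis, 500.0 pbw — differing by rounding only).
Batch total: Σ batch = 560.3 pbw; ignition loss, Σ(batch × LOI) = 60.27 pbw; yield: glass divided by total = 89.24%.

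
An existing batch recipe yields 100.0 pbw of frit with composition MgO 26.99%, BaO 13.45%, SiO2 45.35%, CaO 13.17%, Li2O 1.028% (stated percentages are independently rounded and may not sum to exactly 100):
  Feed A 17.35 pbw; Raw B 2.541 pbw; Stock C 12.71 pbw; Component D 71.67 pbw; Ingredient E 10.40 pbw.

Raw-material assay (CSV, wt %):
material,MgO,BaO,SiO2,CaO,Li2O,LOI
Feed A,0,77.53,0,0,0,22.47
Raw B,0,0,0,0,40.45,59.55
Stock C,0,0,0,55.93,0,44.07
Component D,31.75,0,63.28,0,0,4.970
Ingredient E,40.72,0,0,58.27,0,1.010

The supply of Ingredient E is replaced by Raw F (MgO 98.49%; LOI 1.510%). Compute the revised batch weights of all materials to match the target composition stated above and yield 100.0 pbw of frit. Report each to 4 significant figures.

Values along the way are shown rounded off to 4 significant digits at each printed step. Each numeric step keeps full precision from start to finish — every reported number is rounded exactly once. All derived quantities (yield, net glass mass, the totals, the five compositions, LOI) are rebuilt in full float precision from the batch weights for 100.0 pbw of glass precisely as stated by problem or answer.
Per-oxide target masses for 100.0 pbw frit:
  MgO: 26.99% × 100.0 = 26.99 pbw
  BaO: 13.45% × 100.0 = 13.45 pbw
  SiO2: 45.35% × 100.0 = 45.35 pbw
  CaO: 13.17% × 100.0 = 13.17 pbw
  Li2O: 1.028% × 100.0 = 1.028 pbw
Verifying the oxide balance applying the batch weights above, on the stated basis (summed amounts equal target values inside rounding margins):
  MgO: 71.67·0.3175 + 4.301·0.9849 = 26.99 pbw (target 26.99 pbw)
  BaO: 17.35·0.7753 = 13.45 pbw (target 13.45 pbw)
  SiO2: 71.67·0.6328 = 45.35 pbw (target 45.35 pbw)
  CaO: 23.55·0.5593 = 13.17 pbw (target 13.17 pbw)
  Li2O: 2.541·0.4045 = 1.028 pbw (target 1.028 pbw)
Glass-mass closure: total batch − LOI = 99.99 pbw (the targets, summed, come to 99.99 pbw; with the basis standing at 100.0 pbw — differing by rounding only).
Whole-batch sum: Σ batch = 119.4 pbw; the LOI term Σ batch·LOI equals 19.42 pbw; yield, glass over the total, = 83.74%.

Revised batch per 100.0 pbw frit:
  Feed A: 17.35 pbw
  Raw B: 2.541 pbw
  Stock C: 23.55 pbw
  Component D: 71.67 pbw
  Raw F: 4.301 pbw
Total batch = 119.4 pbw; LOI loss = 19.42 pbw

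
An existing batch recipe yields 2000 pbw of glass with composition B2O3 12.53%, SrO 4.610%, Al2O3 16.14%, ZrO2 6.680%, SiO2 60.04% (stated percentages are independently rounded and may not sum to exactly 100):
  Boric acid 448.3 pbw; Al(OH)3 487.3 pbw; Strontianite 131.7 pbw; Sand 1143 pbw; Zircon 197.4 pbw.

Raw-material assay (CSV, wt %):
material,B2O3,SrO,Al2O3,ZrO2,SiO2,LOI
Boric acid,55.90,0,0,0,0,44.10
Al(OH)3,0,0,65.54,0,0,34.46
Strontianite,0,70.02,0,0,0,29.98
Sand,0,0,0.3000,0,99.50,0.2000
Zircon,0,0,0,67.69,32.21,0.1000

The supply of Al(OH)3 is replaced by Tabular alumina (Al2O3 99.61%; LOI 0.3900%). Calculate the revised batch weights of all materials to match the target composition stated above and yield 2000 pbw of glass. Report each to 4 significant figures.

The working math maintains full precision throughout — rounding to 4 significant figures governs each working value as printed — a single rounding produces every reported value — derived quantities, including glass mass, LOI, the five compositions, the yield, totals, are carried starting from the weights for 2000 pbw of glass in exact precision exactly as shown in question or answer.
Oxide mass targets, per 2000 pbw glass:
  B2O3: 12.53% × 2000 = 250.6 pbw
  SrO: 4.610% × 2000 = 92.20 pbw
  Al2O3: 16.14% × 2000 = 322.8 pbw
  ZrO2: 6.680% × 2000 = 133.6 pbw
  SiO2: 60.04% × 2000 = 1201 pbw
Verifying the oxide balance per the reported batch figures, under the basis named above (target by target, the sums agree once rounding is allowed for):
  B2O3: 448.3·0.5590 = 250.6 pbw (target 250.6 pbw)
  SrO: 131.7·0.7002 = 92.22 pbw (target 92.20 pbw)
  Al2O3: 320.6·0.9961 + 1143·0.003000 = 322.8 pbw (target 322.8 pbw)
  ZrO2: 197.4·0.6769 = 133.6 pbw (target 133.6 pbw)
  SiO2: 1143·0.9950 + 197.4·0.3221 = 1201 pbw (target 1201 pbw)
Consistency of the glass mass: net batch after ignition = 2000 pbw (the Σ of target masses is 2000 pbw; the stated basis being 2000 pbw — rounding explains the deltas).
Total batch = Σ batch = 2241 pbw; the LOI term Σ batch·LOI equals 240.9 pbw; as yield: glass ÷ batch → 89.25%.

Revised batch per 2000 pbw glass:
  Boric acid: 448.3 pbw
  Tabular alumina: 320.6 pbw
  Strontianite: 131.7 pbw
  Sand: 1143 pbw
  Zircon: 197.4 pbw
Total batch = 2241 pbw; LOI loss = 240.9 pbw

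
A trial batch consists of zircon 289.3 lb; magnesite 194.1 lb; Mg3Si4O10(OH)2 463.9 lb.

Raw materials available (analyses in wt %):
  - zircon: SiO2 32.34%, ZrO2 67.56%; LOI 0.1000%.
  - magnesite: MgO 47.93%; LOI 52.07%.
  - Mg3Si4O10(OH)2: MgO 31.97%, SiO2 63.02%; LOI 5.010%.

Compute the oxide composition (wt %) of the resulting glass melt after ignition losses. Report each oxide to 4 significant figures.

The working math runs at full float precision at every stage; intermediates appear rounded to 4 significant digits as written — each reported figure is rounded exactly once — all derived quantities, including glass mass, three oxide percentages, LOI, the totals, yield, are carried starting from the weights per 822.7 lb of glass in full precision as set out in question or answer.
Oxide-by-oxide delivered mass:
  MgO: 194.1·0.4793 + 463.9·0.3197 = 241.3 lb
  SiO2: 289.3·0.3234 + 463.9·0.6302 = 385.9 lb
  ZrO2: 289.3·0.6756 = 195.5 lb
LOI: 289.3·0.001000 + 194.1·0.5207 + 463.9·0.05010 = 124.6 lb
Net of LOI, the glass mass = 947.3 − 124.6 = 822.7 lb (= the summed oxide contributions)
each wt % is 100 × oxide ÷ glass

Glass mass = 822.7 lb (batch 947.3 − LOI 124.6).
Composition: MgO 29.34%, SiO2 46.91%, ZrO2 23.76%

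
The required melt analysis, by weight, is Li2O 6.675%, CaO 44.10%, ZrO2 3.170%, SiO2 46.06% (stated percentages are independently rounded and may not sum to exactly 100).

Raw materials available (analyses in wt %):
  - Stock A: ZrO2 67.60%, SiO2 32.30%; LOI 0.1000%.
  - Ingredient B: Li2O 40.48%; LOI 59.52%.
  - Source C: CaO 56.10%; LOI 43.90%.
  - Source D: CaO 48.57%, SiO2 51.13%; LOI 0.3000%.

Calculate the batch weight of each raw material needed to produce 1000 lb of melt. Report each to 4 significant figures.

Batch per 1000 lb melt:
  Stock A: 46.89 lb
  Ingredient B: 164.9 lb
  Source C: 31.82 lb
  Source D: 871.2 lb
Total batch = 1115 lb; LOI loss = 114.8 lb; yield = 89.70%

Intermediates appear rounded to four significant digits between the steps — all internal work maintains exact precision through every step. Every reported value is rounded exactly once — the derived quantities (yield, LOI, glass mass, four oxide percentages, totals) are recomputed starting from the weights at 1000 lb of glass in full float precision exactly as shown in question or answer.
Per-oxide target masses for 1000 lb melt:
  Li2O: 6.675% × 1000 = 66.75 lb
  CaO: 44.10% × 1000 = 441.0 lb
  ZrO2: 3.170% × 1000 = 31.70 lb
  SiO2: 46.06% × 1000 = 460.6 lb
A balance pass over the oxides, per the reported batch figures, versus the basis set out (each sum matches its target mass within answer rounding):
  Li2O: 164.9·0.4048 = 66.75 lb (target 66.75 lb)
  CaO: 31.82·0.5610 + 871.2·0.4857 = 441.0 lb (target 441.0 lb)
  ZrO2: 46.89·0.6760 = 31.70 lb (target 31.70 lb)
  SiO2: 46.89·0.3230 + 871.2·0.5113 = 460.6 lb (target 460.6 lb)
The glass-mass cross-check: Σ batch − LOI loss = 1000 lb (targets for the oxides total 1000 lb; stated basis 1000 lb — a pure rounding effect).
Total batch = Σ batch = 1115 lb; the LOI term Σ batch·LOI equals 114.8 lb; yield = glass ÷ total batch = 89.70%.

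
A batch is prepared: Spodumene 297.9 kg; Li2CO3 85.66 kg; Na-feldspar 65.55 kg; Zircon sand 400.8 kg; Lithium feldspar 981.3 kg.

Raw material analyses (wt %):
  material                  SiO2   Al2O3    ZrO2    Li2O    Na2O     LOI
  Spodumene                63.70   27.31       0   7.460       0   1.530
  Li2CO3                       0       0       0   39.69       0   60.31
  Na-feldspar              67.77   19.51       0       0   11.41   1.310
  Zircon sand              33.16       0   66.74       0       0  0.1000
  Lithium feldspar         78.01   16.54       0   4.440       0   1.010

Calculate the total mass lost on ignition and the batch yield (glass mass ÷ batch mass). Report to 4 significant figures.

LOI loss = 67.39 kg; glass = 1764 kg; yield = 96.32%

Every computation carries full float precision throughout. In-progress results are shown, with 4-significant-digit rounding, between the steps; each reported figure includes exactly one rounding — derived quantities, which include yield, net glass mass, the totals, the five compositions, ignition loss, are recomputed at full precision, as quoted within either problem or answer, from the batch weights at 1764 kg of glass.
Each material's LOI contribution:
  Spodumene: 297.9 × 0.01530 = 4.558 kg
  Li2CO3: 85.66 × 0.6031 = 51.66 kg
  Na-feldspar: 65.55 × 0.01310 = 0.8587 kg
  Zircon sand: 400.8 × 0.001000 = 0.4008 kg
  Lithium feldspar: 981.3 × 0.01010 = 9.911 kg
Total LOI = 67.39 kg
Glass = batch − LOI = 1831 − 67.39 = 1764 kg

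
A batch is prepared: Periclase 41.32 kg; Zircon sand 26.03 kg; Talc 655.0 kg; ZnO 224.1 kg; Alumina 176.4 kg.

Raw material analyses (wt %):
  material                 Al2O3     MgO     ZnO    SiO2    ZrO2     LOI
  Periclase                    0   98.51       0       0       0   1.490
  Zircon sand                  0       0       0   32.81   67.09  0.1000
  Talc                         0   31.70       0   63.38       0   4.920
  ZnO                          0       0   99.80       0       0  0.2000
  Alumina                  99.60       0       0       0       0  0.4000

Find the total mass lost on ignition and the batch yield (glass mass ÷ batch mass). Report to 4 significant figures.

Full float precision is carried throughout; the intermediate values are displayed, with 4-significant-figure rounding, when written out — exactly one rounding goes into every reported result; the derived quantities are carried in exact precision (the totals, ignition loss, five oxide percentages, the yield, glass mass) from the weighed amounts for 1089 kg of glass as written in the problem or answer text.
Per-material ignition loss:
  Periclase: 41.32 × 0.01490 = 0.6157 kg
  Zircon sand: 26.03 × 0.001000 = 0.02603 kg
  Talc: 655.0 × 0.04920 = 32.23 kg
  ZnO: 224.1 × 0.002000 = 0.4482 kg
  Alumina: 176.4 × 0.004000 = 0.7056 kg
Total LOI = 34.02 kg
Glass = batch − LOI = 1123 − 34.02 = 1089 kg

LOI loss = 34.02 kg; glass = 1089 kg; yield = 96.97%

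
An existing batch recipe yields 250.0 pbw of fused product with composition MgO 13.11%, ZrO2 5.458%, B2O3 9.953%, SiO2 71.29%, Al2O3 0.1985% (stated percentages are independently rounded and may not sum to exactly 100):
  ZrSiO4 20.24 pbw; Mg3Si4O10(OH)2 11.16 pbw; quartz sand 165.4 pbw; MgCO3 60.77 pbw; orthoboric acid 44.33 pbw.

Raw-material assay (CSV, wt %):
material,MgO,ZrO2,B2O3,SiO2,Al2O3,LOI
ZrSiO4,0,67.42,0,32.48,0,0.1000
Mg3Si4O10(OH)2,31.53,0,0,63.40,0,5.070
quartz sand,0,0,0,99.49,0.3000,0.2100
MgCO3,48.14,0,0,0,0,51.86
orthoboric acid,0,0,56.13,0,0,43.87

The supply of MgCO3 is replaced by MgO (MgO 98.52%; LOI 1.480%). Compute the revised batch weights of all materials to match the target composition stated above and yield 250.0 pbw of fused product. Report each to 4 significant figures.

Revised batch per 250.0 pbw fused product:
  ZrSiO4: 20.24 pbw
  Mg3Si4O10(OH)2: 11.16 pbw
  quartz sand: 165.4 pbw
  MgO: 29.69 pbw
  orthoboric acid: 44.33 pbw
Total batch = 270.8 pbw; LOI loss = 20.82 pbw

Intermediates are displayed (rounded to 4 significant digits) on the page. Exact precision is carried at each step; every reported number carries a single rounding — the derived quantities, which include totals, the yield, LOI, the five compositions, glass mass, are re-derived at exact precision, as given in the question or the answer, from the batch weights at 250.0 pbw of glass.
The oxide mass targets at 250.0 pbw fused product:
  MgO: 13.11% × 250.0 = 32.78 pbw
  ZrO2: 5.458% × 250.0 = 13.64 pbw
  B2O3: 9.953% × 250.0 = 24.88 pbw
  SiO2: 71.29% × 250.0 = 178.2 pbw
  Al2O3: 0.1985% × 250.0 = 0.4962 pbw
Checking each oxide sum given the weights on record, per the basis as stated (sums match the target masses given rounding of the digits):
  MgO: 11.16·0.3153 + 29.69·0.9852 = 32.77 pbw (target 32.78 pbw)
  ZrO2: 20.24·0.6742 = 13.65 pbw (target 13.64 pbw)
  B2O3: 44.33·0.5613 = 24.88 pbw (target 24.88 pbw)
  SiO2: 20.24·0.3248 + 11.16·0.6340 + 165.4·0.9949 = 178.2 pbw (target 178.2 pbw)
  Al2O3: 165.4·0.003000 = 0.4962 pbw (target 0.4962 pbw)
Consistency of the glass mass: batch Σ − ignition loss = 250.0 pbw (summing oxide targets gives 250.0 pbw; stated basis 250.0 pbw — a pure rounding effect).
Adding the batch up: Σ batch = 270.8 pbw; LOI removed, Σ of batch·LOI: 20.82 pbw; yield: glass divided by total = 92.31%.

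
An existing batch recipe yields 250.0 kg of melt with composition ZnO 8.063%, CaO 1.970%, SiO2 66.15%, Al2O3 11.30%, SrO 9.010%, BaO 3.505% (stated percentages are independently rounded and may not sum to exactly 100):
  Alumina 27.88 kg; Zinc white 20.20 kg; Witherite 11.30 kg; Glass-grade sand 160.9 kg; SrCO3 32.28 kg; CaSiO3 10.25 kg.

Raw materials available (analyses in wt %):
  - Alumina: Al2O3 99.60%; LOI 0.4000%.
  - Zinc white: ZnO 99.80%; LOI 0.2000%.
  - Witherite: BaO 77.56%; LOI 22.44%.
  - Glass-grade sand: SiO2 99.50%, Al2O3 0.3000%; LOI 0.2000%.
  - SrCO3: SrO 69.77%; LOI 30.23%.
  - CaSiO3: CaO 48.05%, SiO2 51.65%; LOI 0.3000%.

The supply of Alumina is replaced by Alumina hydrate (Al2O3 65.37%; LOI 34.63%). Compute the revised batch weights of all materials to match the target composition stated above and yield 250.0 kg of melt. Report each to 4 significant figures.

Every computation carries full float precision at all times. Mid-chain values appear rounded off to 4 significant digits in the working; a single rounding yields every reported figure. Derived quantities (six oxide percentages, the yield, glass mass, totals, ignition loss) are recomputed from the weighed amounts at 250.0 kg of glass in exact precision, exactly as shown in the question or the answer.
Oxide-by-oxide targets in 250.0 kg melt:
  ZnO: 8.063% × 250.0 = 20.16 kg
  CaO: 1.970% × 250.0 = 4.925 kg
  SiO2: 66.15% × 250.0 = 165.4 kg
  Al2O3: 11.30% × 250.0 = 28.25 kg
  SrO: 9.010% × 250.0 = 22.52 kg
  BaO: 3.505% × 250.0 = 8.762 kg
Sums-versus-targets review given the weights on record, under the basis named above (sum by sum, the targets are met given rounding of the digits):
  ZnO: 20.20·0.9980 = 20.16 kg (target 20.16 kg)
  CaO: 10.25·0.4805 = 4.925 kg (target 4.925 kg)
  SiO2: 160.9·0.9950 + 10.25·0.5165 = 165.4 kg (target 165.4 kg)
  Al2O3: 42.48·0.6537 + 160.9·0.003000 = 28.25 kg (target 28.25 kg)
  SrO: 32.28·0.6977 = 22.52 kg (target 22.52 kg)
  BaO: 11.30·0.7756 = 8.764 kg (target 8.762 kg)
Glass-mass closure: whole batch net of LOI = 250.0 kg (the Σ of target masses is 250.0 kg; stated basis 250.0 kg — gaps are rounding artifacts).
Batch total: Σ batch = 277.4 kg; the LOI term Σ batch·LOI equals 27.40 kg; yield, glass over the total, = 90.12%.

Revised batch per 250.0 kg melt:
  Alumina hydrate: 42.48 kg
  Zinc white: 20.20 kg
  Witherite: 11.30 kg
  Glass-grade sand: 160.9 kg
  SrCO3: 32.28 kg
  CaSiO3: 10.25 kg
Total batch = 277.4 kg; LOI loss = 27.40 kg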